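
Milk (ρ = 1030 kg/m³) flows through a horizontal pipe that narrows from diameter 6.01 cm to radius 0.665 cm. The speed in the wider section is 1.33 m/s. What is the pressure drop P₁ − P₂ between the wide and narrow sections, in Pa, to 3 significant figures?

By continuity, v₂ = v₁·A₁/A₂ = 1.33·(28.4/1.39) = 27.2 m/s.
With no height change, Bernoulli's equation is P₁ + ½ρv₁² = P₂ + ½ρv₂².
P₁ − P₂ = ½·1030·(27.2² − 1.33²) = ½·1030·736 = 379000 Pa.

ΔP ≈ 379000 Pa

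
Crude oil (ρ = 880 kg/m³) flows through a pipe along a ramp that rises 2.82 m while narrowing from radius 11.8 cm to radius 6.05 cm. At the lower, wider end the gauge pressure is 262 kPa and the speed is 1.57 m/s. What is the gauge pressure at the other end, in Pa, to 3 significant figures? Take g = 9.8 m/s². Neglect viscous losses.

P₂ ≈ 223000 Pa

By continuity, v₂ = v₁·A₁/A₂ = 1.57·(437/115) = 5.97 m/s.
Bernoulli: P₁ + ½ρv₁² + ρg h₁ = P₂ + ½ρv₂² + ρg h₂, so P₂ = P₁ + ½ρ(v₁² − v₂²) − ρg(h₂ − h₁).
P₂ = 262000 + ½·880·(1.57² − 5.97²) − 880·9.8·(+2.82) = 262000 + (-14600) − (24300) = 223000 Pa.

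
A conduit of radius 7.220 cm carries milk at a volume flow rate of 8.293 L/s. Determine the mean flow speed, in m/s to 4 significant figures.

Q = 8.293 L/s = 0.008293 m³/s.
v = Q/A = 0.008293 / 0.01638 = 0.5064 m/s.

v = 0.5064 m/s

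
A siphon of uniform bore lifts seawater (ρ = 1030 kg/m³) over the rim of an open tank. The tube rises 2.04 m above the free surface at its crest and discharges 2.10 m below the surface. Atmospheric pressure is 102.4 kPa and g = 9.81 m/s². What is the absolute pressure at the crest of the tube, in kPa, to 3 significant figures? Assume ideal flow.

P_top ≈ 60.6 kPa

Bernoulli surface→outlet gives ½v² = g·h_out, so v = √(2·9.81·2.10) = 6.42 m/s.
With constant cross-section the crest speed equals v; applying Bernoulli from the surface up to the crest, P_top = P_atm − ½ρv² − ρg·h_top.
P_top = 102400 − ½·1030·6.42² − 1030·9.81·2.04 = 60600 Pa.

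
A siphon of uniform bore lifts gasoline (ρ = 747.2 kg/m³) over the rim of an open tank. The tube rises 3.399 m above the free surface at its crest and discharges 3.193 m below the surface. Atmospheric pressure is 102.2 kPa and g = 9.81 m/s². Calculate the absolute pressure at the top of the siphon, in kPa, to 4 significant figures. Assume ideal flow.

The outlet speed comes from Torricelli: v = √(2g·3.193) = 7.915 m/s.
The bore is uniform, so the speed at the crest is the same v. Bernoulli surface→crest: P_atm = P_top + ½ρv² + ρg·h_top.
P_top = 102200 − ½·747.2·7.915² − 747.2·9.81·3.399 = 53880 Pa.

P_top ≈ 53.88 kPa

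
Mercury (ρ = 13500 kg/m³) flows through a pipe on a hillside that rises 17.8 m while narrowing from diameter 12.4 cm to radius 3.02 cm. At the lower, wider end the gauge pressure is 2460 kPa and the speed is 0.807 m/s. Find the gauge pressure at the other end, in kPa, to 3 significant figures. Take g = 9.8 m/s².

By continuity, v₂ = v₁·A₁/A₂ = 0.807·(121/28.7) = 3.40 m/s.
Bernoulli: P₁ + ½ρv₁² + ρg h₁ = P₂ + ½ρv₂² + ρg h₂, so P₂ = P₁ + ½ρ(v₁² − v₂²) − ρg(h₂ − h₁).
P₂ = 2460000 + ½·13500·(0.807² − 3.40²) − 13500·9.8·(+17.8) = 2460000 + (-73700) − (2350000) = 31400 Pa.

P₂ ≈ 31.4 kPa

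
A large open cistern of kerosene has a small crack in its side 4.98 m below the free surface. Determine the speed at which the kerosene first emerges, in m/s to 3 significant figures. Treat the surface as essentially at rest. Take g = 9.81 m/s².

The surface is effectively still and both ends are open, so ½v² = gh and v = √(2·9.81·4.98) = 9.88 m/s.

9.88 m/s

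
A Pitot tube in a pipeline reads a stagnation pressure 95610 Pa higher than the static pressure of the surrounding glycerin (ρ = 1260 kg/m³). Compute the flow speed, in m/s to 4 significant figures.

v ≈ 12.32 m/s

The dynamic pressure equals the rise in static pressure at the stagnation point: ΔP = ½ρv².
v = √(2ΔP/ρ) = √(2·95610/1260) = 12.32 m/s.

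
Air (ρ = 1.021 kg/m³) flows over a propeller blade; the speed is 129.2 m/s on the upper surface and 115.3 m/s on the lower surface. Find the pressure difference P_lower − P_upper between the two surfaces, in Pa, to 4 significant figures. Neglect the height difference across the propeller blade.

ΔP ≈ 1735 Pa

Bernoulli (same height): P_lower − P_upper = ½ρ(v_upper² − v_lower²).
ΔP = ½·1.021·(129.2² − 115.3²) = 1735 Pa.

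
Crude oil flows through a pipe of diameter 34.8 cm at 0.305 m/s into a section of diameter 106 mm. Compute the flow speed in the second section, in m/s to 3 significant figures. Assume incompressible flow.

v₂ ≈ 3.29 m/s

Continuity gives A₁v₁ = A₂v₂, so v₂ = (951 cm²)/(88.2 cm²) × 0.305 m/s = 3.29 m/s.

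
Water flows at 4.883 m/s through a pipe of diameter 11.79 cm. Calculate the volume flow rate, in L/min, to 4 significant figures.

Q = A·v = 0.01092 m² × 4.883 m/s = 0.05331 m³/s.
Converting: 0.05331 m³/s × 60000 = 3199 L/min.

Q ≈ 3199 L/min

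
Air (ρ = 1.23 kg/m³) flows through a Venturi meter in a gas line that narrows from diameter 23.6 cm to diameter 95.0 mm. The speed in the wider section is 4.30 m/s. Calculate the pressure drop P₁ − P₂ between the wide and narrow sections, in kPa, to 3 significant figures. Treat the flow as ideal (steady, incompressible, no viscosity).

Mass conservation (A₁v₁ = A₂v₂) gives v₂ = 4.30 × 437/70.9 = 26.5 m/s.
The pipe is horizontal, so Bernoulli reduces to P₁ + ½ρv₁² = P₂ + ½ρv₂².
P₁ − P₂ = ½·1.23·(26.5² − 4.30²) = ½·1.23·686 = 422 Pa.

ΔP ≈ 0.422 kPa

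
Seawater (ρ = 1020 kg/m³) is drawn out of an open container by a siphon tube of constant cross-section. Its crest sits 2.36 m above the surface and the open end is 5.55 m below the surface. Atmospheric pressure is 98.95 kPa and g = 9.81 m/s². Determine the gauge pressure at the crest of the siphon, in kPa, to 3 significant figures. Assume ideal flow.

P_gauge = -79.1 kPa

From the surface to the outlet (both open to atmosphere, surface at rest): v = √(2g·h_out) = √(2·9.81·5.55) = 10.4 m/s.
Continuity keeps v the same throughout the tube; from surface to crest, P_atm + 0 = P_top + ½ρv² + ρg·h_top.
P_top = 98950 − ½·1020·10.4² − 1020·9.81·2.36 = 19800 Pa. So P_gauge = P_top − P_atm = -79100 Pa.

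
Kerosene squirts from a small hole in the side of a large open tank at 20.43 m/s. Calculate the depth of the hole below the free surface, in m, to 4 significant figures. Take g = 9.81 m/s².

For a small hole in a large open tank, ½v² = gh, giving h = v²/(2g).
h = 20.43²/(2·9.81) = 417.4/19.62 = 21.27 m.

h = 21.27 m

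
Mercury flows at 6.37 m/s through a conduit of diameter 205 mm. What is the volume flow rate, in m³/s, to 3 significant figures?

Q = A·v = 0.0330 m² × 6.37 m/s = 0.210 m³/s.

Q ≈ 0.210 m³/s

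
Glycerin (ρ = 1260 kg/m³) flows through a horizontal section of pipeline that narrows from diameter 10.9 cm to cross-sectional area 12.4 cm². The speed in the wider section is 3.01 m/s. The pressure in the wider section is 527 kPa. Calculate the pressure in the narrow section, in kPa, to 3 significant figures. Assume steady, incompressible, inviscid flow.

The volume flow rate is constant, so v₂ = (A₁/A₂)v₁ = (93.3/12.4)·3.01 = 22.7 m/s.
The pipe is horizontal, so Bernoulli reduces to P₁ + ½ρv₁² = P₂ + ½ρv₂².
P₂ = P₁ − ½ρ(v₂² − v₁²) = 527000 − ½·1260·(22.7² − 3.01²) = 527000 − 318000 = 209000 Pa.

P₂ = 209 kPa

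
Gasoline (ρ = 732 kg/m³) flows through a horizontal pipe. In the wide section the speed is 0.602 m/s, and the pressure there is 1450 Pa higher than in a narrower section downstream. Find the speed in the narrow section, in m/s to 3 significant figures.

2.08 m/s

Horizontal Bernoulli: P₁ + ½ρv₁² = P₂ + ½ρv₂², so v₂² = v₁² + 2(P₁ − P₂)/ρ.
v₂ = √(0.602² + 2·1450/732) = √(0.362 + 3.96) = 2.08 m/s.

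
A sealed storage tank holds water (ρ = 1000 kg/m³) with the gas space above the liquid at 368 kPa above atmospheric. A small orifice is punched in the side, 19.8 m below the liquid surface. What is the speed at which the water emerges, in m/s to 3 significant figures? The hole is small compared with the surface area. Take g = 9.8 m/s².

v ≈ 33.5 m/s

Take point 1 at the surface (v₁ ≈ 0) and point 2 at the hole (at atmospheric pressure). Bernoulli: P₁ + ρg h = P_atm + ½ρv₂².
With P₁ − P_atm = 368000 Pa, v₂ = √(2gh + 2ΔP/ρ) = √(2·9.8·19.8 + 2·368000/1000) = 33.5 m/s.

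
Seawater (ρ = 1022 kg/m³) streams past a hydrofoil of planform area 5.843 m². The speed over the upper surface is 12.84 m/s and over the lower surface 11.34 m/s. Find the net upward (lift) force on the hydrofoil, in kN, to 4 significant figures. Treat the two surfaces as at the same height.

With equal heights on the two surfaces, Bernoulli gives P_lower − P_upper = ½ρ(v_upper² − v_lower²).
ΔP = ½·1022·(12.84² − 11.34²) = 18530 Pa.
Lift = ΔP · A = 18530 × 5.843 = 108300 N.

F ≈ 108.3 kN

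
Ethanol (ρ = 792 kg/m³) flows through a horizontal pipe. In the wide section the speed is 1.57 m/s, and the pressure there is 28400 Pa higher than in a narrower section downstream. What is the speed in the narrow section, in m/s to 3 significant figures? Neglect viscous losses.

8.61 m/s

Along the level pipe P + ½ρv² is conserved, hence v₂² = v₁² + 2(P₁ − P₂)/ρ.
v₂ = √(1.57² + 2·28400/792) = √(2.46 + 71.7) = 8.61 m/s.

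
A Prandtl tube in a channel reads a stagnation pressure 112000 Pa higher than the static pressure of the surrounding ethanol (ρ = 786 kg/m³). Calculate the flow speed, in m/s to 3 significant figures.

Bernoulli between the free stream and the stagnation point: ½ρv² = P_stag − P_static.
v = √(2ΔP/ρ) = √(2·112000/786) = 16.9 m/s.

v ≈ 16.9 m/s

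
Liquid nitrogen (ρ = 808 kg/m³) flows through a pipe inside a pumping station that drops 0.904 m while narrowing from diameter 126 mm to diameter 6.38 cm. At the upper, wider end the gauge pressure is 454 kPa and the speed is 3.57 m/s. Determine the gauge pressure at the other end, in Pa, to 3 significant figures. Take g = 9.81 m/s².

Continuity gives A₁v₁ = A₂v₂, so v₂ = (125 cm²)/(32.0 cm²) × 3.57 m/s = 13.9 m/s.
Energy conservation along the streamline gives P₂ = P₁ − ½ρ(v₂² − v₁²) − ρg(h₂ − h₁).
P₂ = 454000 + ½·808·(3.57² − 13.9²) − 808·9.81·(−0.904) = 454000 + (-73200) − (-7170) = 388000 Pa.

P₂ = 388000 Pa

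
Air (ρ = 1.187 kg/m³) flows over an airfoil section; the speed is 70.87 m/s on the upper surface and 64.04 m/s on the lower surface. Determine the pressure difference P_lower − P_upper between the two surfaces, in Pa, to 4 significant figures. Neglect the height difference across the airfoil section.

Bernoulli (same height): P_lower − P_upper = ½ρ(v_upper² − v_lower²).
ΔP = ½·1.187·(70.87² − 64.04²) = 546.9 Pa.

ΔP = 546.9 Pa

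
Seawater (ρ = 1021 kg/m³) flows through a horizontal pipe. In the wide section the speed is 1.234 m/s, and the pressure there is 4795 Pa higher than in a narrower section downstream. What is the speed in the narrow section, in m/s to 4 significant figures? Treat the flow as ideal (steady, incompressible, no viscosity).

With h₁ = h₂, rearranging Bernoulli gives v₂ = √(v₁² + 2ΔP/ρ).
v₂ = √(1.234² + 2·4795/1021) = √(1.523 + 9.393) = 3.304 m/s.

3.304 m/s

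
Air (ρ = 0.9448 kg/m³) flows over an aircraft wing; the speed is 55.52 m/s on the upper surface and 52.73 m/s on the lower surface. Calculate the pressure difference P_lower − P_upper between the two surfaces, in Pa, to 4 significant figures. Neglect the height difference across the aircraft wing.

The pressure is lower where the speed is higher: ΔP = ½ρ(v_up² − v_low²).
ΔP = ½·0.9448·(55.52² − 52.73²) = 142.7 Pa.

ΔP ≈ 142.7 Pa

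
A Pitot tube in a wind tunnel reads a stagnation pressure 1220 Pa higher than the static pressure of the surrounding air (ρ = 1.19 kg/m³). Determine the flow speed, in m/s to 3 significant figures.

45.3 m/s

The dynamic pressure equals the rise in static pressure at the stagnation point: ΔP = ½ρv².
v = √(2ΔP/ρ) = √(2·1220/1.19) = 45.3 m/s.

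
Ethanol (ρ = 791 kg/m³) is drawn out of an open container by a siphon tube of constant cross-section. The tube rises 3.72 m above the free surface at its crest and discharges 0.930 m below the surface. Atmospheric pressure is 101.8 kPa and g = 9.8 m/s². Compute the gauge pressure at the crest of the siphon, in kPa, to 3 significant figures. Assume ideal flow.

The outlet speed comes from Torricelli: v = √(2g·0.930) = 4.27 m/s.
With constant cross-section the crest speed equals v; applying Bernoulli from the surface up to the crest, P_top = P_atm − ½ρv² − ρg·h_top.
P_top = 101800 − ½·791·4.27² − 791·9.8·3.72 = 65800 Pa. So P_gauge = P_top − P_atm = -36000 Pa.

P_gauge ≈ -36.0 kPa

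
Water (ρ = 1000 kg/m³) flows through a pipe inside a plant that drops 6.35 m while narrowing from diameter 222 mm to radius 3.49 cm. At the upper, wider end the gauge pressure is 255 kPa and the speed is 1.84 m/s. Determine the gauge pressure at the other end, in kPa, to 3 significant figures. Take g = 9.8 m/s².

P₂ = 146 kPa

By continuity, v₂ = v₁·A₁/A₂ = 1.84·(387/38.3) = 18.6 m/s.
Bernoulli: P₁ + ½ρv₁² + ρg h₁ = P₂ + ½ρv₂² + ρg h₂, so P₂ = P₁ + ½ρ(v₁² − v₂²) − ρg(h₂ − h₁).
P₂ = 255000 + ½·1000·(1.84² − 18.6²) − 1000·9.8·(−6.35) = 255000 + (-172000) − (-62200) = 146000 Pa.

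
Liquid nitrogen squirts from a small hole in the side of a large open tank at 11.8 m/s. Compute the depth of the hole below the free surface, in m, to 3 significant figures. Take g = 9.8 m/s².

For a small hole in a large open tank, ½v² = gh, giving h = v²/(2g).
h = 11.8²/(2·9.8) = 139/19.60 = 7.10 m.

7.10 m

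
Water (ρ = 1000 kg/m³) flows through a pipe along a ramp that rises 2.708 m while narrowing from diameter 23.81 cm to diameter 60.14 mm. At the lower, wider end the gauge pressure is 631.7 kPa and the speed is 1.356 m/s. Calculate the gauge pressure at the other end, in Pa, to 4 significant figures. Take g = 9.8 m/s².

P₂ ≈ 380200 Pa

The volume flow rate is constant, so v₂ = (A₁/A₂)v₁ = (445.3/28.41)·1.356 = 21.25 m/s.
Energy conservation along the streamline gives P₂ = P₁ − ½ρ(v₂² − v₁²) − ρg(h₂ − h₁).
P₂ = 631700 + ½·1000·(1.356² − 21.25²) − 1000·9.8·(+2.708) = 631700 + (-225000) − (26540) = 380200 Pa.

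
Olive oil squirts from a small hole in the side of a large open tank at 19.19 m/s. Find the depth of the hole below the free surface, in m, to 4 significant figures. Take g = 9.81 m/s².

Inverting v = √(2gh) gives h = v² / 2g.
h = 19.19²/(2·9.81) = 368.3/19.62 = 18.77 m.

h ≈ 18.77 m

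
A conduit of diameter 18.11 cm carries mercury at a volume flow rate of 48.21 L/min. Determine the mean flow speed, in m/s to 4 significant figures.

Q = 48.21 L/min = 0.0008035 m³/s.
v = Q/A = 0.0008035 / 0.02576 = 0.03119 m/s.

v ≈ 0.03119 m/s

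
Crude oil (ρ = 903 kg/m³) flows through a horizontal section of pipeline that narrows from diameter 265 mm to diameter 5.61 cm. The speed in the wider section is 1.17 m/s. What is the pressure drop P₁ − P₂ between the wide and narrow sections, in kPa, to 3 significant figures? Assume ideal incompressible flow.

By continuity, v₂ = v₁·A₁/A₂ = 1.17·(552/24.7) = 26.1 m/s.
Along the horizontal streamline, P + ½ρv² is constant.
P₁ − P₂ = ½·903·(26.1² − 1.17²) = ½·903·680 = 307000 Pa.

ΔP ≈ 307 kPa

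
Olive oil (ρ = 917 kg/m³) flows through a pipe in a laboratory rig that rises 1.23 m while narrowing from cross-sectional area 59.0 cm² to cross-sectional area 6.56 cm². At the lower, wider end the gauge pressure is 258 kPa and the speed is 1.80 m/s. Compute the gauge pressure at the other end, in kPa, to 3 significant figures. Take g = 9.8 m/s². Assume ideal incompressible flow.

P₂ ≈ 128 kPa

Continuity gives A₁v₁ = A₂v₂, so v₂ = (59.0 cm²)/(6.56 cm²) × 1.80 m/s = 16.2 m/s.
Energy conservation along the streamline gives P₂ = P₁ − ½ρ(v₂² − v₁²) − ρg(h₂ − h₁).
P₂ = 258000 + ½·917·(1.80² − 16.2²) − 917·9.8·(+1.23) = 258000 + (-119000) − (11100) = 128000 Pa.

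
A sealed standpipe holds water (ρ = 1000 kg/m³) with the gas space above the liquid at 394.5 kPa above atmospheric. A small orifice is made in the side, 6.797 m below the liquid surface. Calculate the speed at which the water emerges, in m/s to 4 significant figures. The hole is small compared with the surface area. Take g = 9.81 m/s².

Take point 1 at the surface (v₁ ≈ 0) and point 2 at the hole (at atmospheric pressure). Bernoulli: P₁ + ρg h = P_atm + ½ρv₂².
With P₁ − P_atm = 394500 Pa, v₂ = √(2gh + 2ΔP/ρ) = √(2·9.81·6.797 + 2·394500/1000) = 30.37 m/s.

30.37 m/s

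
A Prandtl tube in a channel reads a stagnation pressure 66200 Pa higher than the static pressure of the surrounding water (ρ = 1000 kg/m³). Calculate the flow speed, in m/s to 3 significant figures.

The dynamic pressure equals the rise in static pressure at the stagnation point: ΔP = ½ρv².
v = √(2ΔP/ρ) = √(2·66200/1000) = 11.5 m/s.

v = 11.5 m/s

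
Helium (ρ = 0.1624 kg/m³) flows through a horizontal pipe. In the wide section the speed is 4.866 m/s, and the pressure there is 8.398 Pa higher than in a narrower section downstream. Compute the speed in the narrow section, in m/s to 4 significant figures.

v₂ = 11.27 m/s

Along the level pipe P + ½ρv² is conserved, hence v₂² = v₁² + 2(P₁ − P₂)/ρ.
v₂ = √(4.866² + 2·8.398/0.1624) = √(23.68 + 103.4) = 11.27 m/s.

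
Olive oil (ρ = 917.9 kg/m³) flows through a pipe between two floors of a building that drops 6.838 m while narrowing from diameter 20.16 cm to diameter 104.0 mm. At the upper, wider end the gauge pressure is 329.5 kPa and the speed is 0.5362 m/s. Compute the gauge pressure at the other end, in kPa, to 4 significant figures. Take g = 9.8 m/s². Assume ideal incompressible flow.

P₂ ≈ 389.3 kPa

By continuity, v₂ = v₁·A₁/A₂ = 0.5362·(319.2/84.95) = 2.015 m/s.
Bernoulli: P₁ + ½ρv₁² + ρg h₁ = P₂ + ½ρv₂² + ρg h₂, so P₂ = P₁ + ½ρ(v₁² − v₂²) − ρg(h₂ − h₁).
P₂ = 329500 + ½·917.9·(0.5362² − 2.015²) − 917.9·9.8·(−6.838) = 329500 + (-1731) − (-61510) = 389300 Pa.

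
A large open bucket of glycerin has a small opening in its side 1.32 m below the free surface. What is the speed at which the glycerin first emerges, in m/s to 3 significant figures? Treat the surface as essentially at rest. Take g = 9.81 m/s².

The surface is effectively still and both ends are open, so ½v² = gh and v = √(2·9.81·1.32) = 5.09 m/s.

v = 5.09 m/s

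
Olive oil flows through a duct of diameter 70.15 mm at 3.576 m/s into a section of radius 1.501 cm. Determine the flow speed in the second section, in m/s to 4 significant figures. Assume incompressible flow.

v₂ ≈ 19.53 m/s

Mass conservation (A₁v₁ = A₂v₂) gives v₂ = 3.576 × 38.65/7.078 = 19.53 m/s.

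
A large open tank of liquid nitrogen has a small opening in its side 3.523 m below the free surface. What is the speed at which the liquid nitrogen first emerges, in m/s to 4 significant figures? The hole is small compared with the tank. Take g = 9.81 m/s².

8.314 m/s

Torricelli's result v = √(2gh) gives v = √(2·9.81·3.523) = 8.314 m/s.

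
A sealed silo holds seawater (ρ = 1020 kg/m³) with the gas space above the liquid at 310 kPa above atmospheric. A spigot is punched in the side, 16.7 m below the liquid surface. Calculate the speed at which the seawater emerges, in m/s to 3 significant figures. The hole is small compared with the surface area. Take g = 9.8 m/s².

v ≈ 30.6 m/s

Take point 1 at the surface (v₁ ≈ 0) and point 2 at the hole (at atmospheric pressure). Bernoulli: P₁ + ρg h = P_atm + ½ρv₂².
With P₁ − P_atm = 310000 Pa, v₂ = √(2gh + 2ΔP/ρ) = √(2·9.8·16.7 + 2·310000/1020) = 30.6 m/s.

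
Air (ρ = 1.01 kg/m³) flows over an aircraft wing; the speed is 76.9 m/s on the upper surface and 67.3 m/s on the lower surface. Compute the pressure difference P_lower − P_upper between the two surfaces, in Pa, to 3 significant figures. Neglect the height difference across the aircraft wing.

ΔP = 699 Pa

With negligible Δh, P + ½ρv² is constant, so P_low − P_up = ½ρ(v_up² − v_low²).
ΔP = ½·1.01·(76.9² − 67.3²) = 699 Pa.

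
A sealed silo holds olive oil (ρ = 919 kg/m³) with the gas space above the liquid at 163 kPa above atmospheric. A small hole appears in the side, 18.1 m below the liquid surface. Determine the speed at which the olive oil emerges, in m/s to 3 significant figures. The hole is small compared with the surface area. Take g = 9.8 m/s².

26.6 m/s

Take point 1 at the surface (v₁ ≈ 0) and point 2 at the hole (at atmospheric pressure). Bernoulli: P₁ + ρg h = P_atm + ½ρv₂².
With P₁ − P_atm = 163000 Pa, v₂ = √(2gh + 2ΔP/ρ) = √(2·9.8·18.1 + 2·163000/919) = 26.6 m/s.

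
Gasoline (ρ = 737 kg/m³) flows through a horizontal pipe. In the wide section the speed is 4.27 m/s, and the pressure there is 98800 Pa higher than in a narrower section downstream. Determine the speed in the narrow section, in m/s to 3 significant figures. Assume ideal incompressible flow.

Along the level pipe P + ½ρv² is conserved, hence v₂² = v₁² + 2(P₁ − P₂)/ρ.
v₂ = √(4.27² + 2·98800/737) = √(18.2 + 268) = 16.9 m/s.

v₂ ≈ 16.9 m/s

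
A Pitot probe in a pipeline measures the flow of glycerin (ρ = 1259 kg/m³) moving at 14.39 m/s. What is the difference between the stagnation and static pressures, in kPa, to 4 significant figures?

Bernoulli between the free stream and the stagnation point: ½ρv² = P_stag − P_static.
ΔP = ½·1259·14.39² = 130400 Pa.

ΔP ≈ 130.4 kPa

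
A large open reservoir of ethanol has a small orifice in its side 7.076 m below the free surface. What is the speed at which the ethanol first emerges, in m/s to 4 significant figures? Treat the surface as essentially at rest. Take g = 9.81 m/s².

With the surface at rest and both surface and jet at atmospheric pressure, Bernoulli gives ρg h = ½ρv², so v = √(2gh) = √(2·9.81·7.076) = 11.78 m/s.

v ≈ 11.78 m/s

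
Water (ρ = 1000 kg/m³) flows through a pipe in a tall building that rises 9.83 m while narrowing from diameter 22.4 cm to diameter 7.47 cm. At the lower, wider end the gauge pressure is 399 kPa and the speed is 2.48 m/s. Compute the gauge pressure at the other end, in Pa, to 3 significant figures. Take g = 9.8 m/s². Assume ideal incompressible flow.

Continuity gives A₁v₁ = A₂v₂, so v₂ = (394 cm²)/(43.8 cm²) × 2.48 m/s = 22.3 m/s.
Bernoulli: P₁ + ½ρv₁² + ρg h₁ = P₂ + ½ρv₂² + ρg h₂, so P₂ = P₁ + ½ρ(v₁² − v₂²) − ρg(h₂ − h₁).
P₂ = 399000 + ½·1000·(2.48² − 22.3²) − 1000·9.8·(+9.83) = 399000 + (-246000) − (96300) = 57100 Pa.

P₂ = 57100 Pa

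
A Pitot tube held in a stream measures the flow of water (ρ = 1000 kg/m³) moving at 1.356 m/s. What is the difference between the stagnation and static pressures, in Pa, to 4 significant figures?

ΔP ≈ 919.4 Pa

The dynamic pressure equals the rise in static pressure at the stagnation point: ΔP = ½ρv².
ΔP = ½·1000·1.356² = 919.4 Pa.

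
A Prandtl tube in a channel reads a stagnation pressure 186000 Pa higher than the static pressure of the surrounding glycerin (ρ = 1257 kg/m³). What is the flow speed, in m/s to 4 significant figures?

The dynamic pressure equals the rise in static pressure at the stagnation point: ΔP = ½ρv².
v = √(2ΔP/ρ) = √(2·186000/1257) = 17.20 m/s.

v = 17.20 m/s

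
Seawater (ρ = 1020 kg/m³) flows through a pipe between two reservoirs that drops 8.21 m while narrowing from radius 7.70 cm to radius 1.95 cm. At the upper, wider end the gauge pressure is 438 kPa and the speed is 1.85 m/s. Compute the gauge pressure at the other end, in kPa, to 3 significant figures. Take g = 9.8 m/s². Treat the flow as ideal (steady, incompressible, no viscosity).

Mass conservation (A₁v₁ = A₂v₂) gives v₂ = 1.85 × 186/11.9 = 28.8 m/s.
Bernoulli: P₁ + ½ρv₁² + ρg h₁ = P₂ + ½ρv₂² + ρg h₂, so P₂ = P₁ + ½ρ(v₁² − v₂²) − ρg(h₂ − h₁).
P₂ = 438000 + ½·1020·(1.85² − 28.8²) − 1020·9.8·(−8.21) = 438000 + (-423000) − (-82100) = 97400 Pa.

97.4 kPa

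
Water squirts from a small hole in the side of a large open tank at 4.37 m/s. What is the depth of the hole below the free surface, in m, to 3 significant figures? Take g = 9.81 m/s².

For a small hole in a large open tank, ½v² = gh, giving h = v²/(2g).
h = 4.37²/(2·9.81) = 19.1/19.62 = 0.973 m.

h = 0.973 m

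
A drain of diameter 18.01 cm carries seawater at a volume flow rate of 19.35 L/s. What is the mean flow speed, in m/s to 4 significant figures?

Q = 19.35 L/s = 0.01935 m³/s.
v = Q/A = 0.01935 / 0.02548 = 0.7596 m/s.

v ≈ 0.7596 m/s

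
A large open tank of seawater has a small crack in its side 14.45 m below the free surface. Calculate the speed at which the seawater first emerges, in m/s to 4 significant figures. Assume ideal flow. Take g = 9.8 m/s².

Torricelli's result v = √(2gh) gives v = √(2·9.8·14.45) = 16.83 m/s.

v ≈ 16.83 m/s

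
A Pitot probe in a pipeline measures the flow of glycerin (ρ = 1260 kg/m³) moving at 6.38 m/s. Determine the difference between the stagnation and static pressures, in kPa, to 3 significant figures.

Bernoulli between the free stream and the stagnation point: ½ρv² = P_stag − P_static.
ΔP = ½·1260·6.38² = 25600 Pa.

25.6 kPa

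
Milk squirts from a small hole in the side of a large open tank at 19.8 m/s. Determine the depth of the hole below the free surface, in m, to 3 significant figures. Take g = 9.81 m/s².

For a small hole in a large open tank, ½v² = gh, giving h = v²/(2g).
h = 19.8²/(2·9.81) = 392/19.62 = 20.0 m.

20.0 m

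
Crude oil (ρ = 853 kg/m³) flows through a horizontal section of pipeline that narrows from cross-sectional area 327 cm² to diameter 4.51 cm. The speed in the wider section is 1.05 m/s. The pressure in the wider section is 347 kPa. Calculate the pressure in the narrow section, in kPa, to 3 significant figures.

The volume flow rate is constant, so v₂ = (A₁/A₂)v₁ = (327/16.0)·1.05 = 21.5 m/s.
With no height change, Bernoulli's equation is P₁ + ½ρv₁² = P₂ + ½ρv₂².
P₂ = P₁ − ½ρ(v₂² − v₁²) = 347000 − ½·853·(21.5² − 1.05²) = 347000 − 197000 = 150000 Pa.

150 kPa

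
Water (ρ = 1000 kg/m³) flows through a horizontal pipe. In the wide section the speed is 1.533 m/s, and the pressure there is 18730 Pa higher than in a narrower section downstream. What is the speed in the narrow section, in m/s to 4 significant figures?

Along the level pipe P + ½ρv² is conserved, hence v₂² = v₁² + 2(P₁ − P₂)/ρ.
v₂ = √(1.533² + 2·18730/1000) = √(2.350 + 37.46) = 6.310 m/s.

v₂ = 6.310 m/s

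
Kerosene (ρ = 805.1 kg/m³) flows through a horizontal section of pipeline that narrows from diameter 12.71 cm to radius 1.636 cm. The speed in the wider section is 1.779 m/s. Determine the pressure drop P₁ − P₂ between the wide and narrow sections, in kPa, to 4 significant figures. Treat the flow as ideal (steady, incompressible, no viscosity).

ΔP = 288.8 kPa

Mass conservation (A₁v₁ = A₂v₂) gives v₂ = 1.779 × 126.9/8.408 = 26.84 m/s.
With no height change, Bernoulli's equation is P₁ + ½ρv₁² = P₂ + ½ρv₂².
P₁ − P₂ = ½·805.1·(26.84² − 1.779²) = ½·805.1·717.4 = 288800 Pa.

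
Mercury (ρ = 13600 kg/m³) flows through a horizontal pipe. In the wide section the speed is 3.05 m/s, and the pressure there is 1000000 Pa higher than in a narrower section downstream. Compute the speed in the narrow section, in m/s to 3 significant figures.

With h₁ = h₂, rearranging Bernoulli gives v₂ = √(v₁² + 2ΔP/ρ).
v₂ = √(3.05² + 2·1000000/13600) = √(9.30 + 147) = 12.5 m/s.

v₂ ≈ 12.5 m/s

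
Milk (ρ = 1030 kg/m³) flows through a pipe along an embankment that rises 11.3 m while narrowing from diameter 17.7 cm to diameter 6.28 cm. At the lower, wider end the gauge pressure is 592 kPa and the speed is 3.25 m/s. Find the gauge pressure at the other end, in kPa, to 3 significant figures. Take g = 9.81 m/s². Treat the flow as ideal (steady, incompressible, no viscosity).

P₂ ≈ 140 kPa

Mass conservation (A₁v₁ = A₂v₂) gives v₂ = 3.25 × 246/31.0 = 25.8 m/s.
Bernoulli: P₁ + ½ρv₁² + ρg h₁ = P₂ + ½ρv₂² + ρg h₂, so P₂ = P₁ + ½ρ(v₁² − v₂²) − ρg(h₂ − h₁).
P₂ = 592000 + ½·1030·(3.25² − 25.8²) − 1030·9.81·(+11.3) = 592000 + (-338000) − (114000) = 140000 Pa.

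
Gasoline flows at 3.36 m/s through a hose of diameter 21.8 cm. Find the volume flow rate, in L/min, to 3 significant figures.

Q = A·v = 0.0373 m² × 3.36 m/s = 0.125 m³/s.
Converting: 0.125 m³/s × 60000 = 7520 L/min.

7520 L/min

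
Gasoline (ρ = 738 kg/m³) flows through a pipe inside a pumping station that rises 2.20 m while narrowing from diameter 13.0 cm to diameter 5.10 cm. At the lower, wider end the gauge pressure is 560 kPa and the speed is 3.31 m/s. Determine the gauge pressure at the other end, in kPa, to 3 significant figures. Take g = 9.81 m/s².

P₂ ≈ 377 kPa

By continuity, v₂ = v₁·A₁/A₂ = 3.31·(133/20.4) = 21.5 m/s.
Energy conservation along the streamline gives P₂ = P₁ − ½ρ(v₂² − v₁²) − ρg(h₂ − h₁).
P₂ = 560000 + ½·738·(3.31² − 21.5²) − 738·9.81·(+2.20) = 560000 + (-167000) − (15900) = 377000 Pa.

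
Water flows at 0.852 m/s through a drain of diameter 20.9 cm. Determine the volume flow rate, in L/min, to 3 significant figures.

1750 L/min

Q = A·v = 0.0343 m² × 0.852 m/s = 0.0292 m³/s.
Converting: 0.0292 m³/s × 60000 = 1750 L/min.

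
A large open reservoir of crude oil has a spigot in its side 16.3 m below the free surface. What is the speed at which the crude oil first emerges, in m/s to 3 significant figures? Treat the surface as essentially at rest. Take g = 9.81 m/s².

The surface is effectively still and both ends are open, so ½v² = gh and v = √(2·9.81·16.3) = 17.9 m/s.

17.9 m/s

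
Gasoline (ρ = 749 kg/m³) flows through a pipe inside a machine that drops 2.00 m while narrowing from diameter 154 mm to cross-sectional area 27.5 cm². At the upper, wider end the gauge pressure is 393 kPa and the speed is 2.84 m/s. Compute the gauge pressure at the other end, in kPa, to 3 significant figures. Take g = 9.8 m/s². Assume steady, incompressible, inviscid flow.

The volume flow rate is constant, so v₂ = (A₁/A₂)v₁ = (186/27.5)·2.84 = 19.2 m/s.
Bernoulli: P₁ + ½ρv₁² + ρg h₁ = P₂ + ½ρv₂² + ρg h₂, so P₂ = P₁ + ½ρ(v₁² − v₂²) − ρg(h₂ − h₁).
P₂ = 393000 + ½·749·(2.84² − 19.2²) − 749·9.8·(−2.00) = 393000 + (-136000) − (-14700) = 272000 Pa.

P₂ ≈ 272 kPa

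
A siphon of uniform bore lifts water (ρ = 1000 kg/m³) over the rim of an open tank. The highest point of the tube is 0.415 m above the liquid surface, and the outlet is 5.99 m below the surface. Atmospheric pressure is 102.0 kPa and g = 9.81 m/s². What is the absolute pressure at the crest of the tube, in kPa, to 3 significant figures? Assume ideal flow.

From the surface to the outlet (both open to atmosphere, surface at rest): v = √(2g·h_out) = √(2·9.81·5.99) = 10.8 m/s.
The bore is uniform, so the speed at the crest is the same v. Bernoulli surface→crest: P_atm = P_top + ½ρv² + ρg·h_top.
P_top = 102000 − ½·1000·10.8² − 1000·9.81·0.415 = 39200 Pa.

P_top ≈ 39.2 kPa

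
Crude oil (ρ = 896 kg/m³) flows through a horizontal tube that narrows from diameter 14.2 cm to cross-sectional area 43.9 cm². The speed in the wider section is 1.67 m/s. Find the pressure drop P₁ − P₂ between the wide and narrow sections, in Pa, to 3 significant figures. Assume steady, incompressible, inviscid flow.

ΔP ≈ 15000 Pa

Continuity gives A₁v₁ = A₂v₂, so v₂ = (158 cm²)/(43.9 cm²) × 1.67 m/s = 6.02 m/s.
Bernoulli (h₁ = h₂): P₁ − P₂ = ½ρ(v₂² − v₁²).
P₁ − P₂ = ½·896·(6.02² − 1.67²) = ½·896·33.5 = 15000 Pa.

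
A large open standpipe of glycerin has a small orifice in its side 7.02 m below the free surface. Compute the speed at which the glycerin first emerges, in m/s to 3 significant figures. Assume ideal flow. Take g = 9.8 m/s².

11.7 m/s

Bernoulli from surface to hole (P equal, v_surface ≈ 0): v = √(2gh) = √(2×9.8×7.02) = 11.7 m/s.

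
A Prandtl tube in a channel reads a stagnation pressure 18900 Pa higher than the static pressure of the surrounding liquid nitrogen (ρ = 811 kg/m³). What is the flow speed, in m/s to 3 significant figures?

6.83 m/s

Bernoulli between the free stream and the stagnation point: ½ρv² = P_stag − P_static.
v = √(2ΔP/ρ) = √(2·18900/811) = 6.83 m/s.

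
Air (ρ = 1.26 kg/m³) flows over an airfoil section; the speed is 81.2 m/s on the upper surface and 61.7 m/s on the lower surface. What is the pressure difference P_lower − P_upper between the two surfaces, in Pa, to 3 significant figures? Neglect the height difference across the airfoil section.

With negligible Δh, P + ½ρv² is constant, so P_low − P_up = ½ρ(v_up² − v_low²).
ΔP = ½·1.26·(81.2² − 61.7²) = 1760 Pa.

1760 Pa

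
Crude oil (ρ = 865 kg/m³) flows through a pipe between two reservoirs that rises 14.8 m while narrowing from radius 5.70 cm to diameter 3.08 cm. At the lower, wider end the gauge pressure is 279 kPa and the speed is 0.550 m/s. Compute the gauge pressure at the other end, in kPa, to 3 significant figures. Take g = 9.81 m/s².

The volume flow rate is constant, so v₂ = (A₁/A₂)v₁ = (102/7.45)·0.550 = 7.53 m/s.
Energy conservation along the streamline gives P₂ = P₁ − ½ρ(v₂² − v₁²) − ρg(h₂ − h₁).
P₂ = 279000 + ½·865·(0.550² − 7.53²) − 865·9.81·(+14.8) = 279000 + (-24400) − (126000) = 129000 Pa.

129 kPa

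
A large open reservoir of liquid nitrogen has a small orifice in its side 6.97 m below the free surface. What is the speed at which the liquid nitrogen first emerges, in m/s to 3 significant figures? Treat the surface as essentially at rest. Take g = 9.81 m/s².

With the surface at rest and both surface and jet at atmospheric pressure, Bernoulli gives ρg h = ½ρv², so v = √(2gh) = √(2·9.81·6.97) = 11.7 m/s.

v ≈ 11.7 m/s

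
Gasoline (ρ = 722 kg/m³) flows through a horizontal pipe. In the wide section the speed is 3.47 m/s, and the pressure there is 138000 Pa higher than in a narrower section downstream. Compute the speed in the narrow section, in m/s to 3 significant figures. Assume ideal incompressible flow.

v₂ ≈ 19.9 m/s

Along the level pipe P + ½ρv² is conserved, hence v₂² = v₁² + 2(P₁ − P₂)/ρ.
v₂ = √(3.47² + 2·138000/722) = √(12.0 + 382) = 19.9 m/s.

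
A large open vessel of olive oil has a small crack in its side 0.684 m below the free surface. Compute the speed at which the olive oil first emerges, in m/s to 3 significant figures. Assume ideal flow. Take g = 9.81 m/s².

The surface is effectively still and both ends are open, so ½v² = gh and v = √(2·9.81·0.684) = 3.66 m/s.

v = 3.66 m/s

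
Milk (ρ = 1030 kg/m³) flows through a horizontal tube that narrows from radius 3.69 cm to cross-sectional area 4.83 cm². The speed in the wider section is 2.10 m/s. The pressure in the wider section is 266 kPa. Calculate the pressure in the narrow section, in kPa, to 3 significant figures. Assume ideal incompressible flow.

P₂ ≈ 90.1 kPa

Mass conservation (A₁v₁ = A₂v₂) gives v₂ = 2.10 × 42.8/4.83 = 18.6 m/s.
Along the horizontal streamline, P + ½ρv² is constant.
P₂ = P₁ − ½ρ(v₂² − v₁²) = 266000 − ½·1030·(18.6² − 2.10²) = 266000 − 176000 = 90100 Pa.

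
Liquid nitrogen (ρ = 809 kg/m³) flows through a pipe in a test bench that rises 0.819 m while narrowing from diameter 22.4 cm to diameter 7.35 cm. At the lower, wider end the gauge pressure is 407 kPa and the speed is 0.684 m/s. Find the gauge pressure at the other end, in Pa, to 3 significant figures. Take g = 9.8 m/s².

Continuity gives A₁v₁ = A₂v₂, so v₂ = (394 cm²)/(42.4 cm²) × 0.684 m/s = 6.35 m/s.
Applying Bernoulli between the two ends and solving for P₂: P₂ = P₁ + ½ρ(v₁² − v₂²) − ρgΔh.
P₂ = 407000 + ½·809·(0.684² − 6.35²) − 809·9.8·(+0.819) = 407000 + (-16100) − (6490) = 384000 Pa.

P₂ ≈ 384000 Pa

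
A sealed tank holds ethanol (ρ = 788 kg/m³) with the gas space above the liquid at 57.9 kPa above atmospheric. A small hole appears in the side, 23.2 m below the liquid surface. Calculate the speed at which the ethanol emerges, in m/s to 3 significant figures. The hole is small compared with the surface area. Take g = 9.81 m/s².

Take point 1 at the surface (v₁ ≈ 0) and point 2 at the hole (at atmospheric pressure). Bernoulli: P₁ + ρg h = P_atm + ½ρv₂².
With P₁ − P_atm = 57900 Pa, v₂ = √(2gh + 2ΔP/ρ) = √(2·9.81·23.2 + 2·57900/788) = 24.5 m/s.

v ≈ 24.5 m/s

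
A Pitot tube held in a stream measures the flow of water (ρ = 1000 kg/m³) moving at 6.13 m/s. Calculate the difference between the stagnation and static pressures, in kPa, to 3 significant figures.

18.8 kPa

Bernoulli between the free stream and the stagnation point: ½ρv² = P_stag − P_static.
ΔP = ½·1000·6.13² = 18800 Pa.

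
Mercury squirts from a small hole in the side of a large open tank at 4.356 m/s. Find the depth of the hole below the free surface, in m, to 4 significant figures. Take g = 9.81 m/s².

h = 0.9671 m

Torricelli: v = √(2gh), so h = v²/(2g).
h = 4.356²/(2·9.81) = 18.97/19.62 = 0.9671 m.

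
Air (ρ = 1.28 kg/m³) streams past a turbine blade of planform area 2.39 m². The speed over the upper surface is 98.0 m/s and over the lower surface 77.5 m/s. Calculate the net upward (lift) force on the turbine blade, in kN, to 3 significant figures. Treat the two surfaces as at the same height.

The faster flow above has the lower pressure; Bernoulli (same height) gives ΔP = ½ρ(v_up² − v_low²).
ΔP = ½·1.28·(98.0² − 77.5²) = 2300 Pa.
Lift = ΔP · A = 2300 × 2.39 = 5500 N.

F ≈ 5.50 kN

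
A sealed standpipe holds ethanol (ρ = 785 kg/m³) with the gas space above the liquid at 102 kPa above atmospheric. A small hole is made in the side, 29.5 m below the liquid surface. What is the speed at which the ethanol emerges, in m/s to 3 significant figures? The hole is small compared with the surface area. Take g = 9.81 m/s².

Take point 1 at the surface (v₁ ≈ 0) and point 2 at the hole (at atmospheric pressure). Bernoulli: P₁ + ρg h = P_atm + ½ρv₂².
With P₁ − P_atm = 102000 Pa, v₂ = √(2gh + 2ΔP/ρ) = √(2·9.81·29.5 + 2·102000/785) = 29.0 m/s.

v ≈ 29.0 m/s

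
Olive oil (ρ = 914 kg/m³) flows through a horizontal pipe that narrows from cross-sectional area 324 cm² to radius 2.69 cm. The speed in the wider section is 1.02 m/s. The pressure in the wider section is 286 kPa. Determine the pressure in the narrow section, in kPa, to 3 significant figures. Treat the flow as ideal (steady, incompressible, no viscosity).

P₂ = 190 kPa

Continuity gives A₁v₁ = A₂v₂, so v₂ = (324 cm²)/(22.7 cm²) × 1.02 m/s = 14.5 m/s.
With no height change, Bernoulli's equation is P₁ + ½ρv₁² = P₂ + ½ρv₂².
P₂ = P₁ − ½ρ(v₂² − v₁²) = 286000 − ½·914·(14.5² − 1.02²) = 286000 − 96100 = 190000 Pa.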